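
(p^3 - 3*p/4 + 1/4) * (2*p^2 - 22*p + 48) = 2*p^5 - 22*p^4 + 93*p^3/2 + 17*p^2 - 83*p/2 + 12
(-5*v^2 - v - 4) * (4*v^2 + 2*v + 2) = -20*v^4 - 14*v^3 - 28*v^2 - 10*v - 8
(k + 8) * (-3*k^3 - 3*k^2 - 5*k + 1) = -3*k^4 - 27*k^3 - 29*k^2 - 39*k + 8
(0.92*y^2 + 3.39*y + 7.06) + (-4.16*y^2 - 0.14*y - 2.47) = -3.24*y^2 + 3.25*y + 4.59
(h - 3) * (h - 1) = h^2 - 4*h + 3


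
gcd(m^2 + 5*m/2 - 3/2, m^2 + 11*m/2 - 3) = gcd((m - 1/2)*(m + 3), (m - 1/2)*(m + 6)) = m - 1/2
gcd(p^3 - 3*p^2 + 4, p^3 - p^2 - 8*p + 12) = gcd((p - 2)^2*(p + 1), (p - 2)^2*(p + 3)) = p^2 - 4*p + 4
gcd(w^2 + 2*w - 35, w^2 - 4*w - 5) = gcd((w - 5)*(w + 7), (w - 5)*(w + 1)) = w - 5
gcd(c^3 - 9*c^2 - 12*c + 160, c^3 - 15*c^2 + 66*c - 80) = c^2 - 13*c + 40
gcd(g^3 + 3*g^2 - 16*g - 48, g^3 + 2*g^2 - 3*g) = g + 3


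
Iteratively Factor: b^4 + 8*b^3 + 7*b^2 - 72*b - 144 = (b - 3)*(b^3 + 11*b^2 + 40*b + 48) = (b - 3)*(b + 3)*(b^2 + 8*b + 16) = (b - 3)*(b + 3)*(b + 4)*(b + 4)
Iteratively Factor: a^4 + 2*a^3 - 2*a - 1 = (a + 1)*(a^3 + a^2 - a - 1) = (a - 1)*(a + 1)*(a^2 + 2*a + 1) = (a - 1)*(a + 1)^2*(a + 1)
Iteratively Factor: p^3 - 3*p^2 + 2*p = (p)*(p^2 - 3*p + 2) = p*(p - 1)*(p - 2)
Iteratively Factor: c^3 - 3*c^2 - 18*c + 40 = (c - 5)*(c^2 + 2*c - 8) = (c - 5)*(c - 2)*(c + 4)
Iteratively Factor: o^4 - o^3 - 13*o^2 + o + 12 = (o + 1)*(o^3 - 2*o^2 - 11*o + 12) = (o - 4)*(o + 1)*(o^2 + 2*o - 3) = (o - 4)*(o - 1)*(o + 1)*(o + 3)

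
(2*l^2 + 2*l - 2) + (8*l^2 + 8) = 10*l^2 + 2*l + 6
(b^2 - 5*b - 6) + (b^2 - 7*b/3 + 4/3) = 2*b^2 - 22*b/3 - 14/3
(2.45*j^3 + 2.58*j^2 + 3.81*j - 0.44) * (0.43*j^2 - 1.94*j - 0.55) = 1.0535*j^5 - 3.6436*j^4 - 4.7144*j^3 - 8.9996*j^2 - 1.2419*j + 0.242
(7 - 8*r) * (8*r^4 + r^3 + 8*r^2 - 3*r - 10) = -64*r^5 + 48*r^4 - 57*r^3 + 80*r^2 + 59*r - 70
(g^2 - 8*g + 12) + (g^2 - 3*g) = 2*g^2 - 11*g + 12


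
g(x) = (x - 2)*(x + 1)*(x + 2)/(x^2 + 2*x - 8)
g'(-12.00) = 0.91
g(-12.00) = -13.75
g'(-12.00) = 0.91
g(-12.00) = -13.75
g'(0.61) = 0.72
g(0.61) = 0.91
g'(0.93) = 0.75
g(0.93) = 1.15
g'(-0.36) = 0.55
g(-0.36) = 0.29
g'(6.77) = 0.95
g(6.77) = 6.33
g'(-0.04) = 0.62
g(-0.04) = 0.48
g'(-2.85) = -3.54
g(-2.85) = 1.37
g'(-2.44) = -1.47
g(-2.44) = 0.41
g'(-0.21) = 0.58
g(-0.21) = 0.37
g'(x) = (-2*x - 2)*(x - 2)*(x + 1)*(x + 2)/(x^2 + 2*x - 8)^2 + (x - 2)*(x + 1)/(x^2 + 2*x - 8) + (x - 2)*(x + 2)/(x^2 + 2*x - 8) + (x + 1)*(x + 2)/(x^2 + 2*x - 8) = (x^2 + 8*x + 10)/(x^2 + 8*x + 16)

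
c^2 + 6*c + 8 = (c + 2)*(c + 4)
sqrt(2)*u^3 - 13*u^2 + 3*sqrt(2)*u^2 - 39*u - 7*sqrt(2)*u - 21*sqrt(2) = (u + 3)*(u - 7*sqrt(2))*(sqrt(2)*u + 1)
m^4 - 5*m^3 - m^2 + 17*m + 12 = (m - 4)*(m - 3)*(m + 1)^2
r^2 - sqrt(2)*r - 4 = (r - 2*sqrt(2))*(r + sqrt(2))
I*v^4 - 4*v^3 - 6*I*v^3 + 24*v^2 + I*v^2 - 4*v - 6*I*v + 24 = (v - 6)*(v + I)*(v + 4*I)*(I*v + 1)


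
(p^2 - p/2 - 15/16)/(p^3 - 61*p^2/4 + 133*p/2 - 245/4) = (p + 3/4)/(p^2 - 14*p + 49)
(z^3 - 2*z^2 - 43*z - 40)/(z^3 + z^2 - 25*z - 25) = (z - 8)/(z - 5)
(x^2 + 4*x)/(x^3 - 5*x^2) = (x + 4)/(x*(x - 5))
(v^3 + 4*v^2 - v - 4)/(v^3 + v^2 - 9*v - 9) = (v^2 + 3*v - 4)/(v^2 - 9)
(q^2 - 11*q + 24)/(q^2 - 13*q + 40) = (q - 3)/(q - 5)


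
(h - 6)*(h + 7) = h^2 + h - 42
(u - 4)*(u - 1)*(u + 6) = u^3 + u^2 - 26*u + 24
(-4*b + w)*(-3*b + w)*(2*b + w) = 24*b^3 - 2*b^2*w - 5*b*w^2 + w^3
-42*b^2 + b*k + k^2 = (-6*b + k)*(7*b + k)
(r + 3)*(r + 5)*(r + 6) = r^3 + 14*r^2 + 63*r + 90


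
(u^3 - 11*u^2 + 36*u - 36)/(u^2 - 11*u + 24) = (u^2 - 8*u + 12)/(u - 8)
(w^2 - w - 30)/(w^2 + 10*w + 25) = (w - 6)/(w + 5)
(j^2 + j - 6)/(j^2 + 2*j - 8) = (j + 3)/(j + 4)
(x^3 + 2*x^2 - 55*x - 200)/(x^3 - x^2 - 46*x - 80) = (x + 5)/(x + 2)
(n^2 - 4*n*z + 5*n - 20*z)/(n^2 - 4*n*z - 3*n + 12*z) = (n + 5)/(n - 3)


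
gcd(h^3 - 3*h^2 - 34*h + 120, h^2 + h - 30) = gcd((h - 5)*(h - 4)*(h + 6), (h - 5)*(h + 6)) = h^2 + h - 30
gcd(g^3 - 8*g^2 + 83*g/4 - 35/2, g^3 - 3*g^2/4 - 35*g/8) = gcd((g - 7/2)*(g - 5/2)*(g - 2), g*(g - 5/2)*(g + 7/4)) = g - 5/2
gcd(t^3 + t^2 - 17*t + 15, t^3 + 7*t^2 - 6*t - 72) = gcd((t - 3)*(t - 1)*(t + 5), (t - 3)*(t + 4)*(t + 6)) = t - 3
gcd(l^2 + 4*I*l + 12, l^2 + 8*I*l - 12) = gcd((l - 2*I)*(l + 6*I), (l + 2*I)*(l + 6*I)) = l + 6*I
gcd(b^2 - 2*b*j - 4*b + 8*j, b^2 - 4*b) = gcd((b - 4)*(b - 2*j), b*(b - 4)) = b - 4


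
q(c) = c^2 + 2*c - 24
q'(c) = 2*c + 2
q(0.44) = -22.93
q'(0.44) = 2.88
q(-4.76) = -10.86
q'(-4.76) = -7.52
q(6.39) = 29.61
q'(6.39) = 14.78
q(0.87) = -21.50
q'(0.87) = 3.74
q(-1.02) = -25.00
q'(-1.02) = -0.04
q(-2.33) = -23.23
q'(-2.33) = -2.66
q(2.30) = -14.11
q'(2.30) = 6.60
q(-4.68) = -11.46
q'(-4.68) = -7.36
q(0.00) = -24.00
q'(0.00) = 2.00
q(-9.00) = 39.00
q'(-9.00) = -16.00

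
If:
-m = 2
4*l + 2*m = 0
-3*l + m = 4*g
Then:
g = -5/4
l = 1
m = -2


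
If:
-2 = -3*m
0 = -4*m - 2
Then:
No Solution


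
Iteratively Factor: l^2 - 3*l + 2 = (l - 2)*(l - 1)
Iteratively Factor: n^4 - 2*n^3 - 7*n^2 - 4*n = (n - 4)*(n^3 + 2*n^2 + n) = (n - 4)*(n + 1)*(n^2 + n) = n*(n - 4)*(n + 1)*(n + 1)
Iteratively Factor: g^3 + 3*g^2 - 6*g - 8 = (g + 4)*(g^2 - g - 2) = (g - 2)*(g + 4)*(g + 1)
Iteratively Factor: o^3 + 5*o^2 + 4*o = (o + 4)*(o^2 + o) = o*(o + 4)*(o + 1)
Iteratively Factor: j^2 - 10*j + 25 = (j - 5)*(j - 5)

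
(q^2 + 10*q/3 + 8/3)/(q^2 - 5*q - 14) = (q + 4/3)/(q - 7)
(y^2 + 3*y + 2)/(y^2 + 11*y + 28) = (y^2 + 3*y + 2)/(y^2 + 11*y + 28)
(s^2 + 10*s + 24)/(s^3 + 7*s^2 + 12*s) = (s + 6)/(s*(s + 3))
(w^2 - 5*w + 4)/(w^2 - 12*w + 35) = (w^2 - 5*w + 4)/(w^2 - 12*w + 35)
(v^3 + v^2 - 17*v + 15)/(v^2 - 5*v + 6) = (v^2 + 4*v - 5)/(v - 2)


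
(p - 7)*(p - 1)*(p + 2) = p^3 - 6*p^2 - 9*p + 14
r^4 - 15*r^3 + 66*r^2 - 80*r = r*(r - 8)*(r - 5)*(r - 2)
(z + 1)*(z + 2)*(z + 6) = z^3 + 9*z^2 + 20*z + 12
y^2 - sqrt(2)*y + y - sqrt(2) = (y + 1)*(y - sqrt(2))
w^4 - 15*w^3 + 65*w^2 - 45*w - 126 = (w - 7)*(w - 6)*(w - 3)*(w + 1)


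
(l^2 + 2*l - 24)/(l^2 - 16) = (l + 6)/(l + 4)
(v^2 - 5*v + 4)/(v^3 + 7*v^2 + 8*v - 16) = (v - 4)/(v^2 + 8*v + 16)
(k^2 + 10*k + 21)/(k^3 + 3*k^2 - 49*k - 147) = 1/(k - 7)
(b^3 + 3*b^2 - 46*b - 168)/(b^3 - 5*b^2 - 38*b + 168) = (b + 4)/(b - 4)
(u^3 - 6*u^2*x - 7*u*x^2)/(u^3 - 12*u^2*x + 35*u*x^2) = (-u - x)/(-u + 5*x)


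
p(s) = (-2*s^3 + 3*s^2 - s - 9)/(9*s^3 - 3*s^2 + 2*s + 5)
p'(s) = (-27*s^2 + 6*s - 2)*(-2*s^3 + 3*s^2 - s - 9)/(9*s^3 - 3*s^2 + 2*s + 5)^2 + (-6*s^2 + 6*s - 1)/(9*s^3 - 3*s^2 + 2*s + 5) = (-21*s^4 + 10*s^3 + 216*s^2 - 24*s + 13)/(81*s^6 - 54*s^5 + 45*s^4 + 78*s^3 - 26*s^2 + 20*s + 25)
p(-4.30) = -0.27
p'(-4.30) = -0.01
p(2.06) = -0.21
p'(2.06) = 0.10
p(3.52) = -0.17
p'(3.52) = -0.00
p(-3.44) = -0.28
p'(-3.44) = -0.00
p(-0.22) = -1.99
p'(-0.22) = 1.53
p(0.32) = -1.61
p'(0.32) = 0.87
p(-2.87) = -0.28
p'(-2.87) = 0.00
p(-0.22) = -1.99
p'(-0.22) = 1.53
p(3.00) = -0.17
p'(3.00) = 0.01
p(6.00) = -0.18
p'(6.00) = -0.00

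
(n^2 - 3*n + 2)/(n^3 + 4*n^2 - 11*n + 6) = (n - 2)/(n^2 + 5*n - 6)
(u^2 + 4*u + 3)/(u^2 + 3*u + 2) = (u + 3)/(u + 2)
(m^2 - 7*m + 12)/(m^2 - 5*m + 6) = (m - 4)/(m - 2)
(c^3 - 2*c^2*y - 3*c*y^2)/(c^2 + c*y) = c - 3*y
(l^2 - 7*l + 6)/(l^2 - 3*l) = (l^2 - 7*l + 6)/(l*(l - 3))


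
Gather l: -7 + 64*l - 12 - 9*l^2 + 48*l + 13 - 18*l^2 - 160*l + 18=-27*l^2 - 48*l + 12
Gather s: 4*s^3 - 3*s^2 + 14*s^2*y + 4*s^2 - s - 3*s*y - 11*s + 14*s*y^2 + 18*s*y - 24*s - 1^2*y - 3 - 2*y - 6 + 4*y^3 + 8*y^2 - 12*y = 4*s^3 + s^2*(14*y + 1) + s*(14*y^2 + 15*y - 36) + 4*y^3 + 8*y^2 - 15*y - 9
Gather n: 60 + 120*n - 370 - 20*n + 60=100*n - 250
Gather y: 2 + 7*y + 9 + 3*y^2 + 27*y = 3*y^2 + 34*y + 11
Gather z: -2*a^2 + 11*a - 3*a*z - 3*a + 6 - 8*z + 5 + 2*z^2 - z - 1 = -2*a^2 + 8*a + 2*z^2 + z*(-3*a - 9) + 10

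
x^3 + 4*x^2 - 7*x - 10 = (x - 2)*(x + 1)*(x + 5)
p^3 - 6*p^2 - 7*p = p*(p - 7)*(p + 1)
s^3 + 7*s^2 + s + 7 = (s + 7)*(s - I)*(s + I)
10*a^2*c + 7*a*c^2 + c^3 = c*(2*a + c)*(5*a + c)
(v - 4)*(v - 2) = v^2 - 6*v + 8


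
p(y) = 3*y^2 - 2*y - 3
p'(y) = 6*y - 2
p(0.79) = -2.71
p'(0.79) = 2.74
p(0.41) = -3.32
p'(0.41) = 0.46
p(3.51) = 26.94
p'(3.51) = 19.06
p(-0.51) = -1.20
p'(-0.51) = -5.06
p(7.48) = 149.89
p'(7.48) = 42.88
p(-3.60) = 43.08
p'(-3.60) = -23.60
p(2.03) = 5.30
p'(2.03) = 10.18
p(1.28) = -0.64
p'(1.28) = 5.68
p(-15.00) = 702.00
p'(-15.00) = -92.00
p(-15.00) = 702.00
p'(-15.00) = -92.00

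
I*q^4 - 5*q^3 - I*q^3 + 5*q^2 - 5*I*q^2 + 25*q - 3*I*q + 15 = (q - 3)*(q + 1)*(q + 5*I)*(I*q + I)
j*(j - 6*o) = j^2 - 6*j*o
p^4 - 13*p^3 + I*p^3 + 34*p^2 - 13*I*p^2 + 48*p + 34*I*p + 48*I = (p - 8)*(p - 6)*(p + 1)*(p + I)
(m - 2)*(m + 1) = m^2 - m - 2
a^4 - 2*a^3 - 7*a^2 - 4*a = a*(a - 4)*(a + 1)^2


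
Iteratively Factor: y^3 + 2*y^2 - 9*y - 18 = (y - 3)*(y^2 + 5*y + 6) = (y - 3)*(y + 2)*(y + 3)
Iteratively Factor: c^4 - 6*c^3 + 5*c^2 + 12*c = (c)*(c^3 - 6*c^2 + 5*c + 12) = c*(c + 1)*(c^2 - 7*c + 12) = c*(c - 4)*(c + 1)*(c - 3)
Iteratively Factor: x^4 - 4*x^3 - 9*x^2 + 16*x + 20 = (x + 2)*(x^3 - 6*x^2 + 3*x + 10) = (x - 5)*(x + 2)*(x^2 - x - 2) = (x - 5)*(x - 2)*(x + 2)*(x + 1)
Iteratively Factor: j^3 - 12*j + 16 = (j - 2)*(j^2 + 2*j - 8) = (j - 2)*(j + 4)*(j - 2)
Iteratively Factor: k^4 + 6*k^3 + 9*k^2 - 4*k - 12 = (k - 1)*(k^3 + 7*k^2 + 16*k + 12) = (k - 1)*(k + 3)*(k^2 + 4*k + 4) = (k - 1)*(k + 2)*(k + 3)*(k + 2)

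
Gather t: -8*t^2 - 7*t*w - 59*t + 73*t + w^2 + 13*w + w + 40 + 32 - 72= -8*t^2 + t*(14 - 7*w) + w^2 + 14*w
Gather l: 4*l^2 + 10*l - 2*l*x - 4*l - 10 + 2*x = 4*l^2 + l*(6 - 2*x) + 2*x - 10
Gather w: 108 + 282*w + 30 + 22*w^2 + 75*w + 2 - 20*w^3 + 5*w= -20*w^3 + 22*w^2 + 362*w + 140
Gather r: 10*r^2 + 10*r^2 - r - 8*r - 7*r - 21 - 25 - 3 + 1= 20*r^2 - 16*r - 48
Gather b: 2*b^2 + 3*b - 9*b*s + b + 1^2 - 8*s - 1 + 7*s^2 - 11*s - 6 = 2*b^2 + b*(4 - 9*s) + 7*s^2 - 19*s - 6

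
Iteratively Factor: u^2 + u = (u + 1)*(u)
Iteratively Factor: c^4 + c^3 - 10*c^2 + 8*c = (c - 1)*(c^3 + 2*c^2 - 8*c) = (c - 1)*(c + 4)*(c^2 - 2*c) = c*(c - 1)*(c + 4)*(c - 2)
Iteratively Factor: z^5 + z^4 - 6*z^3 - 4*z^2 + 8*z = (z + 2)*(z^4 - z^3 - 4*z^2 + 4*z) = (z - 1)*(z + 2)*(z^3 - 4*z) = (z - 1)*(z + 2)^2*(z^2 - 2*z) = (z - 2)*(z - 1)*(z + 2)^2*(z)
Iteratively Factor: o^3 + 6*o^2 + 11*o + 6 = (o + 1)*(o^2 + 5*o + 6) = (o + 1)*(o + 3)*(o + 2)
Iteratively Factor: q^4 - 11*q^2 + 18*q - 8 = (q + 4)*(q^3 - 4*q^2 + 5*q - 2) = (q - 2)*(q + 4)*(q^2 - 2*q + 1) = (q - 2)*(q - 1)*(q + 4)*(q - 1)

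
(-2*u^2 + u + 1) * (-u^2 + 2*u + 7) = 2*u^4 - 5*u^3 - 13*u^2 + 9*u + 7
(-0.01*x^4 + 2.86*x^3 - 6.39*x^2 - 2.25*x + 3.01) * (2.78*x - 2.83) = -0.0278*x^5 + 7.9791*x^4 - 25.858*x^3 + 11.8287*x^2 + 14.7353*x - 8.5183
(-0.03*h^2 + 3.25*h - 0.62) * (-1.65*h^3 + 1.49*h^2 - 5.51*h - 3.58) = 0.0495*h^5 - 5.4072*h^4 + 6.0308*h^3 - 18.7239*h^2 - 8.2188*h + 2.2196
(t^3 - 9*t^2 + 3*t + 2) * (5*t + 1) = 5*t^4 - 44*t^3 + 6*t^2 + 13*t + 2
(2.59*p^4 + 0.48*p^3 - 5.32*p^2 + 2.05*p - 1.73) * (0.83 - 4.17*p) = -10.8003*p^5 + 0.1481*p^4 + 22.5828*p^3 - 12.9641*p^2 + 8.9156*p - 1.4359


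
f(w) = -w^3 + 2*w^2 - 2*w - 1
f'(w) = -3*w^2 + 4*w - 2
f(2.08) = -5.51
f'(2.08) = -6.66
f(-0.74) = 1.98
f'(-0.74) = -6.60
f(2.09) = -5.57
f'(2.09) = -6.74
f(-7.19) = 488.47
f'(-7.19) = -185.85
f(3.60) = -28.94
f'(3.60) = -26.48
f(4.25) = -50.14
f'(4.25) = -39.19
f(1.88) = -4.34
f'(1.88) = -5.08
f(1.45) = -2.74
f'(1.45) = -2.51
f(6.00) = -157.00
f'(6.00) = -86.00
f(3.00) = -16.00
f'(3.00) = -17.00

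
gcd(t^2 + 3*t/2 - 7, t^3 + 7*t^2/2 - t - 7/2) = t + 7/2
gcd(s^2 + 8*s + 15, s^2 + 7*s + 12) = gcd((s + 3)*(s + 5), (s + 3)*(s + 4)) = s + 3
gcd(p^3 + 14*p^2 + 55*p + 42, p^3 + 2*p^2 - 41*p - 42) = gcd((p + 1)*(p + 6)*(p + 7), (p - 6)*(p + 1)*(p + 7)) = p^2 + 8*p + 7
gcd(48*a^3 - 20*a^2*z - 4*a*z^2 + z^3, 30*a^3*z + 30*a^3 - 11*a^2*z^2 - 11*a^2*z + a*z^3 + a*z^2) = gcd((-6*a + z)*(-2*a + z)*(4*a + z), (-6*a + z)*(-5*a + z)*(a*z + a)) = -6*a + z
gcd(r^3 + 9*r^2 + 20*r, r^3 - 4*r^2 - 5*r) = r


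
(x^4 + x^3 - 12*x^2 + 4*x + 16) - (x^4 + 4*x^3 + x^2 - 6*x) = -3*x^3 - 13*x^2 + 10*x + 16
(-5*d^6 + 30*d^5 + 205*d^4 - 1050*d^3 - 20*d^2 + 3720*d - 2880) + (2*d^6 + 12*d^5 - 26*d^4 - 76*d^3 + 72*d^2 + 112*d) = -3*d^6 + 42*d^5 + 179*d^4 - 1126*d^3 + 52*d^2 + 3832*d - 2880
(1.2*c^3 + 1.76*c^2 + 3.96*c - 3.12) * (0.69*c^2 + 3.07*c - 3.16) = 0.828*c^5 + 4.8984*c^4 + 4.3436*c^3 + 4.4428*c^2 - 22.092*c + 9.8592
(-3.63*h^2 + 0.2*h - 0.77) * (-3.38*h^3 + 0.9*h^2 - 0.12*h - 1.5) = 12.2694*h^5 - 3.943*h^4 + 3.2182*h^3 + 4.728*h^2 - 0.2076*h + 1.155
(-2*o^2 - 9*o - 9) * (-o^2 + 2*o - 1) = 2*o^4 + 5*o^3 - 7*o^2 - 9*o + 9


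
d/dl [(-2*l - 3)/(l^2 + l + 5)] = (-2*l^2 - 2*l + (2*l + 1)*(2*l + 3) - 10)/(l^2 + l + 5)^2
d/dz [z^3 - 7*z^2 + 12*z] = 3*z^2 - 14*z + 12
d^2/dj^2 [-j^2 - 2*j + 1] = -2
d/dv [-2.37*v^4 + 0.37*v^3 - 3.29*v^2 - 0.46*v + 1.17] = -9.48*v^3 + 1.11*v^2 - 6.58*v - 0.46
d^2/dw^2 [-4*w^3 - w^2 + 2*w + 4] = -24*w - 2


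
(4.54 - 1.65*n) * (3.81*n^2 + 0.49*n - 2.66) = -6.2865*n^3 + 16.4889*n^2 + 6.6136*n - 12.0764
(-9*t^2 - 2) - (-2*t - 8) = -9*t^2 + 2*t + 6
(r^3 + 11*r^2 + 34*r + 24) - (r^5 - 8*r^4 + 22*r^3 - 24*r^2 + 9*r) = -r^5 + 8*r^4 - 21*r^3 + 35*r^2 + 25*r + 24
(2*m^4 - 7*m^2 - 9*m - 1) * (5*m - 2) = 10*m^5 - 4*m^4 - 35*m^3 - 31*m^2 + 13*m + 2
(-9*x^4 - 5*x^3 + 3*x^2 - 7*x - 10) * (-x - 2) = 9*x^5 + 23*x^4 + 7*x^3 + x^2 + 24*x + 20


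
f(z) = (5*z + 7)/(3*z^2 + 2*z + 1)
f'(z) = (-6*z - 2)*(5*z + 7)/(3*z^2 + 2*z + 1)^2 + 5/(3*z^2 + 2*z + 1) = 3*(-5*z^2 - 14*z - 3)/(9*z^4 + 12*z^3 + 10*z^2 + 4*z + 1)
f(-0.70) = 3.27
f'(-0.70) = 11.40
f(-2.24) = -0.36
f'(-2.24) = 0.07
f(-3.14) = -0.36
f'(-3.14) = -0.04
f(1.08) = 1.86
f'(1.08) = -1.62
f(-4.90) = -0.28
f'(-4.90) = -0.04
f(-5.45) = -0.26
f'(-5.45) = -0.04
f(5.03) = 0.37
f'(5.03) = -0.08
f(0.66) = 2.84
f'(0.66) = -3.29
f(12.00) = 0.15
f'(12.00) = -0.01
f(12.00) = 0.15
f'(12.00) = -0.01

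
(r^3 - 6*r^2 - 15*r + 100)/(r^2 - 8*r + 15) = (r^2 - r - 20)/(r - 3)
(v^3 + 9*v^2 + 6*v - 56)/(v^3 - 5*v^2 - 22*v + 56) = (v + 7)/(v - 7)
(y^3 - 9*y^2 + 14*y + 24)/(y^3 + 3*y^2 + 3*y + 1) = (y^2 - 10*y + 24)/(y^2 + 2*y + 1)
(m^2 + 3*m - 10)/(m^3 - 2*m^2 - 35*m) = (m - 2)/(m*(m - 7))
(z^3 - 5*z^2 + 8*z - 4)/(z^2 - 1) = (z^2 - 4*z + 4)/(z + 1)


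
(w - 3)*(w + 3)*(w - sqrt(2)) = w^3 - sqrt(2)*w^2 - 9*w + 9*sqrt(2)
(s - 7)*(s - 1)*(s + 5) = s^3 - 3*s^2 - 33*s + 35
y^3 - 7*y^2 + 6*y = y*(y - 6)*(y - 1)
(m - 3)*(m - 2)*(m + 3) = m^3 - 2*m^2 - 9*m + 18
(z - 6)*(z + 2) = z^2 - 4*z - 12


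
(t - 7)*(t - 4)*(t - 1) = t^3 - 12*t^2 + 39*t - 28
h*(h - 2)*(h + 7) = h^3 + 5*h^2 - 14*h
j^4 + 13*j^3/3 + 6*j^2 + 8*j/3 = j*(j + 1)*(j + 4/3)*(j + 2)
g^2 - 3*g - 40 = (g - 8)*(g + 5)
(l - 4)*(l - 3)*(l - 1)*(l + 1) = l^4 - 7*l^3 + 11*l^2 + 7*l - 12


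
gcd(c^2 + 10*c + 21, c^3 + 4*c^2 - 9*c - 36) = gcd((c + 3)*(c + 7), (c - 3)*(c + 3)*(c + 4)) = c + 3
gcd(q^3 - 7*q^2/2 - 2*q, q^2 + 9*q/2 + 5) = 1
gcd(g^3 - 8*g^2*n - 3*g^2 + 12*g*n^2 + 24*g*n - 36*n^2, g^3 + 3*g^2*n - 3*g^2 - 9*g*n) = g - 3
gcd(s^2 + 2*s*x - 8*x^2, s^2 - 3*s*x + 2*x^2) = -s + 2*x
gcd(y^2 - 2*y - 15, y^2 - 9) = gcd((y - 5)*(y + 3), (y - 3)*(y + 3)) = y + 3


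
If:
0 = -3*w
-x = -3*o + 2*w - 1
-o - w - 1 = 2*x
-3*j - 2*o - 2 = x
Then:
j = -2/7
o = -3/7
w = 0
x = -2/7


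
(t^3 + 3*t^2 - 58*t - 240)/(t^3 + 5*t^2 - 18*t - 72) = (t^2 - 3*t - 40)/(t^2 - t - 12)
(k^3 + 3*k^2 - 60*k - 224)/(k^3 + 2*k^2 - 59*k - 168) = (k + 4)/(k + 3)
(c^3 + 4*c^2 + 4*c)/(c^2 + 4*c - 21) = c*(c^2 + 4*c + 4)/(c^2 + 4*c - 21)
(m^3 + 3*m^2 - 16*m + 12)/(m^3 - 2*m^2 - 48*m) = (m^2 - 3*m + 2)/(m*(m - 8))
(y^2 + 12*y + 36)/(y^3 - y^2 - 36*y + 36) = (y + 6)/(y^2 - 7*y + 6)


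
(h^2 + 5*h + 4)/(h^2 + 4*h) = (h + 1)/h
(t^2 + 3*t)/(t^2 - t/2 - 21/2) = 2*t/(2*t - 7)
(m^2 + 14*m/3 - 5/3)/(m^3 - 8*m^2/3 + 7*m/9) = 3*(m + 5)/(m*(3*m - 7))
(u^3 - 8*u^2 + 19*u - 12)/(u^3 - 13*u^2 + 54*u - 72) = (u - 1)/(u - 6)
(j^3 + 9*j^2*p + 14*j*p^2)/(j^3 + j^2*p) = (j^2 + 9*j*p + 14*p^2)/(j*(j + p))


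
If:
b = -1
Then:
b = -1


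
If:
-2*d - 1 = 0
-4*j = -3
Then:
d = -1/2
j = 3/4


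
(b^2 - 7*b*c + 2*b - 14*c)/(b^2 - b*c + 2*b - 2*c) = (b - 7*c)/(b - c)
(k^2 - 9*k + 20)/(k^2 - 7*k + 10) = (k - 4)/(k - 2)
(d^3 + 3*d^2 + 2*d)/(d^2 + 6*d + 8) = d*(d + 1)/(d + 4)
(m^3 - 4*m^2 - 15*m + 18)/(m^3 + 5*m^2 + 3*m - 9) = (m - 6)/(m + 3)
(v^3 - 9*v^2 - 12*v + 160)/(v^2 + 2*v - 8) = (v^2 - 13*v + 40)/(v - 2)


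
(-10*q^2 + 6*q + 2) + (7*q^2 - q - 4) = -3*q^2 + 5*q - 2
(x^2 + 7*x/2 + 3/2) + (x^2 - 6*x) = 2*x^2 - 5*x/2 + 3/2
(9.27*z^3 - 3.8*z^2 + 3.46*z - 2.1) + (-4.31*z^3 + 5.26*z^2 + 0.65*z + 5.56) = 4.96*z^3 + 1.46*z^2 + 4.11*z + 3.46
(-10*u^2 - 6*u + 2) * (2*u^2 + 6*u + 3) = -20*u^4 - 72*u^3 - 62*u^2 - 6*u + 6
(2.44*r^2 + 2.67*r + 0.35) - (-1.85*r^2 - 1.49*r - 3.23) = 4.29*r^2 + 4.16*r + 3.58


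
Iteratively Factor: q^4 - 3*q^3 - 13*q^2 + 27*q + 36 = (q + 1)*(q^3 - 4*q^2 - 9*q + 36) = (q - 4)*(q + 1)*(q^2 - 9) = (q - 4)*(q + 1)*(q + 3)*(q - 3)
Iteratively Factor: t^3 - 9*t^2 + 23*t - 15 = (t - 1)*(t^2 - 8*t + 15) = (t - 5)*(t - 1)*(t - 3)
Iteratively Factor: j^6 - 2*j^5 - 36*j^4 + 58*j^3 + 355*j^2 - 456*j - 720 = (j + 4)*(j^5 - 6*j^4 - 12*j^3 + 106*j^2 - 69*j - 180) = (j + 4)^2*(j^4 - 10*j^3 + 28*j^2 - 6*j - 45) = (j - 3)*(j + 4)^2*(j^3 - 7*j^2 + 7*j + 15) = (j - 3)^2*(j + 4)^2*(j^2 - 4*j - 5) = (j - 5)*(j - 3)^2*(j + 4)^2*(j + 1)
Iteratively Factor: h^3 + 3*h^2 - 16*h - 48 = (h + 3)*(h^2 - 16) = (h + 3)*(h + 4)*(h - 4)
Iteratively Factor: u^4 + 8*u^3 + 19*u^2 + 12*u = (u + 1)*(u^3 + 7*u^2 + 12*u) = (u + 1)*(u + 3)*(u^2 + 4*u) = (u + 1)*(u + 3)*(u + 4)*(u)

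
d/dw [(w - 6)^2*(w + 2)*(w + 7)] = 4*w^3 - 9*w^2 - 116*w + 156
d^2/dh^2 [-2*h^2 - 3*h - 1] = -4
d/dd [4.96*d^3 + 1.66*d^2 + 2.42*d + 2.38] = 14.88*d^2 + 3.32*d + 2.42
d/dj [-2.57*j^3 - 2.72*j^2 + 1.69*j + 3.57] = -7.71*j^2 - 5.44*j + 1.69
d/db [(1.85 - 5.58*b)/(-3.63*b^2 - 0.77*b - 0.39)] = (-20.2554*b^2 + 13.431*b + 3.6007)/(13.1769*b^4 + 5.5902*b^3 + 3.4243*b^2 + 0.6006*b + 0.1521)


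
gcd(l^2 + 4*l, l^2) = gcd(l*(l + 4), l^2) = l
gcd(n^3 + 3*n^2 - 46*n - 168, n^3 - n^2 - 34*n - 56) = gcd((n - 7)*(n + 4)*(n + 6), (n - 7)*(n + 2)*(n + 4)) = n^2 - 3*n - 28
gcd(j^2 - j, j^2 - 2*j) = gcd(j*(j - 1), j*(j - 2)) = j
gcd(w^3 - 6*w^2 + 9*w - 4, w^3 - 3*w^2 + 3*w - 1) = w^2 - 2*w + 1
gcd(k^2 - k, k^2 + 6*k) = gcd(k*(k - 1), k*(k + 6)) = k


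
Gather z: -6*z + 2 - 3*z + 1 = 3 - 9*z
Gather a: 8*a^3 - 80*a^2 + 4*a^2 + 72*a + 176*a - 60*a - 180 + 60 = 8*a^3 - 76*a^2 + 188*a - 120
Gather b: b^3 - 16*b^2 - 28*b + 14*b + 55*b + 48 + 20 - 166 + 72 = b^3 - 16*b^2 + 41*b - 26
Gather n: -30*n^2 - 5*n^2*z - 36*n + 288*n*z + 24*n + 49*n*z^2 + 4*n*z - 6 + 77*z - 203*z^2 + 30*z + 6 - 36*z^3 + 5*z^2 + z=n^2*(-5*z - 30) + n*(49*z^2 + 292*z - 12) - 36*z^3 - 198*z^2 + 108*z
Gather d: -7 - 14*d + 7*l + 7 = -14*d + 7*l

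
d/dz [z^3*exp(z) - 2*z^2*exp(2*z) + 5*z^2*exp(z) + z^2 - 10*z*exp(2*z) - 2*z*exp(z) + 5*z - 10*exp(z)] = z^3*exp(z) - 4*z^2*exp(2*z) + 8*z^2*exp(z) - 24*z*exp(2*z) + 8*z*exp(z) + 2*z - 10*exp(2*z) - 12*exp(z) + 5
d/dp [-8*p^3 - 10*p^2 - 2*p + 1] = -24*p^2 - 20*p - 2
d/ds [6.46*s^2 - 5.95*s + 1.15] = 12.92*s - 5.95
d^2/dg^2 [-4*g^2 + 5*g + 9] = -8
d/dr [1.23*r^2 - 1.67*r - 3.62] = 2.46*r - 1.67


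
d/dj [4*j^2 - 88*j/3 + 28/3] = 8*j - 88/3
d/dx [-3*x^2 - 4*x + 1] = -6*x - 4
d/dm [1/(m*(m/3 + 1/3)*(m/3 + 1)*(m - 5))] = 9*(-4*m^3 + 3*m^2 + 34*m + 15)/(m^2*(m^6 - 2*m^5 - 33*m^4 + 4*m^3 + 319*m^2 + 510*m + 225))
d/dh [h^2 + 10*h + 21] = 2*h + 10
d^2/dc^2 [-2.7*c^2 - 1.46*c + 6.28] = -5.40000000000000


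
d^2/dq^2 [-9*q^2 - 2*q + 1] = -18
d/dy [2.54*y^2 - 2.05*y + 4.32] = 5.08*y - 2.05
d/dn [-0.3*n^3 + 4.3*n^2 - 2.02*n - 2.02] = -0.9*n^2 + 8.6*n - 2.02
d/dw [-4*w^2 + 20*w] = 20 - 8*w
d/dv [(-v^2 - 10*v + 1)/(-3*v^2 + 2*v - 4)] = 2*(-16*v^2 + 7*v + 19)/(9*v^4 - 12*v^3 + 28*v^2 - 16*v + 16)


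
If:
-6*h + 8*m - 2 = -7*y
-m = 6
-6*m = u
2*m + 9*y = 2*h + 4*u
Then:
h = 321/20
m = -6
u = 36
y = 209/10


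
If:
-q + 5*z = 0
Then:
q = 5*z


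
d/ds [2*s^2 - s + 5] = 4*s - 1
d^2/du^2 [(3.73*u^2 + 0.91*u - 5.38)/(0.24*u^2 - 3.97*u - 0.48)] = (7.21272*u^3 + 0.718848000000008*u^2 + 31.385376*u - 172.576244)/(0.013824*u^6 - 0.686016*u^5 + 11.264904*u^4 - 59.826709*u^3 - 22.529808*u^2 - 2.744064*u - 0.110592)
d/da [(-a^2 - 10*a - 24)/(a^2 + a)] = 3*(3*a^2 + 16*a + 8)/(a^2*(a^2 + 2*a + 1))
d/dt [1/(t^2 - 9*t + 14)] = (9 - 2*t)/(t^2 - 9*t + 14)^2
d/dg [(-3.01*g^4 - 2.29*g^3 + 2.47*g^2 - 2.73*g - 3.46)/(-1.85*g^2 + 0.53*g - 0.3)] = (11.137*g^5 - 0.5494*g^4 + 1.1846*g^3 - 1.6804*g^2 - 14.284*g + 2.6528)/(3.4225*g^4 - 1.961*g^3 + 1.3909*g^2 - 0.318*g + 0.09)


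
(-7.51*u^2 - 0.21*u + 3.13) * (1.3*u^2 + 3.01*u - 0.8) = -9.763*u^4 - 22.8781*u^3 + 9.4449*u^2 + 9.5893*u - 2.504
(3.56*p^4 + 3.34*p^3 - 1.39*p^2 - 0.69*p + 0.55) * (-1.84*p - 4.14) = -6.5504*p^5 - 20.884*p^4 - 11.27*p^3 + 7.0242*p^2 + 1.8446*p - 2.277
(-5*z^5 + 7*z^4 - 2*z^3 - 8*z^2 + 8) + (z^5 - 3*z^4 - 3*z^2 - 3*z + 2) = -4*z^5 + 4*z^4 - 2*z^3 - 11*z^2 - 3*z + 10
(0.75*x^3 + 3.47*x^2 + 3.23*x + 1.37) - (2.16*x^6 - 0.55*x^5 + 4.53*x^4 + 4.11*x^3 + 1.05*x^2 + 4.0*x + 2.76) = -2.16*x^6 + 0.55*x^5 - 4.53*x^4 - 3.36*x^3 + 2.42*x^2 - 0.77*x - 1.39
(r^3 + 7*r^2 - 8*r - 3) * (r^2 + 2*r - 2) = r^5 + 9*r^4 + 4*r^3 - 33*r^2 + 10*r + 6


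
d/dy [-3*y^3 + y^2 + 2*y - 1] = -9*y^2 + 2*y + 2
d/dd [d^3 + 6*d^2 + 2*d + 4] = 3*d^2 + 12*d + 2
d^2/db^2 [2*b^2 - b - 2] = 4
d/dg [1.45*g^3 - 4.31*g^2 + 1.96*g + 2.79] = 4.35*g^2 - 8.62*g + 1.96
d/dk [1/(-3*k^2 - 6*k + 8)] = 6*(k + 1)/(3*k^2 + 6*k - 8)^2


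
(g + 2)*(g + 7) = g^2 + 9*g + 14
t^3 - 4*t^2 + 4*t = t*(t - 2)^2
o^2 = o^2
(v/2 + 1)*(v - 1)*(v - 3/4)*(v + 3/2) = v^4/2 + 7*v^3/8 - 19*v^2/16 - 21*v/16 + 9/8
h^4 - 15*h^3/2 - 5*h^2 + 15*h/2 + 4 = (h - 8)*(h - 1)*(h + 1/2)*(h + 1)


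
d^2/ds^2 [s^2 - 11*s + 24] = 2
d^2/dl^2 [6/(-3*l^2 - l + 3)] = 12*(9*l^2 + 3*l - (6*l + 1)^2 - 9)/(3*l^2 + l - 3)^3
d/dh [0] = 0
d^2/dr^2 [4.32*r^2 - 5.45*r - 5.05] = 8.64000000000000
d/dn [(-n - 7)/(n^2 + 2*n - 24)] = (-n^2 - 2*n + 2*(n + 1)*(n + 7) + 24)/(n^2 + 2*n - 24)^2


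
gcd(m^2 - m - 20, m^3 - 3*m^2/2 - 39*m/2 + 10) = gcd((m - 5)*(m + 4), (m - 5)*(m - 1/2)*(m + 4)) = m^2 - m - 20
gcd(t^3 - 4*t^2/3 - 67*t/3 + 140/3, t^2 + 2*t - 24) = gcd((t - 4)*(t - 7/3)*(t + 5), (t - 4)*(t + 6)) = t - 4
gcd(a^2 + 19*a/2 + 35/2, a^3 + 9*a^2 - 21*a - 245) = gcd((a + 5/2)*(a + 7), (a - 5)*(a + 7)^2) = a + 7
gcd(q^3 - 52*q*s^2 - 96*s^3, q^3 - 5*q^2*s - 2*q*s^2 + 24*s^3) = q + 2*s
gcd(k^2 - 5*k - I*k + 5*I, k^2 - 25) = k - 5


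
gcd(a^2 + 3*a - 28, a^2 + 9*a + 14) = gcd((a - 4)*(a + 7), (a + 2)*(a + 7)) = a + 7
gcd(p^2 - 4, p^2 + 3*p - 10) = p - 2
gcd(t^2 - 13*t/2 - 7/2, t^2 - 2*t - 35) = t - 7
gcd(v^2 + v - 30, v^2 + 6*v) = v + 6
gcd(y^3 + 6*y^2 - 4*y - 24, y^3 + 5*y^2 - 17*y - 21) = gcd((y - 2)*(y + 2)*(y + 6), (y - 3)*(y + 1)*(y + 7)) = 1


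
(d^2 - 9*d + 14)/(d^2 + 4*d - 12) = (d - 7)/(d + 6)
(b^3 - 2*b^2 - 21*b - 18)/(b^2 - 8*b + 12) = (b^2 + 4*b + 3)/(b - 2)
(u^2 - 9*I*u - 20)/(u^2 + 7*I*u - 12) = (u^2 - 9*I*u - 20)/(u^2 + 7*I*u - 12)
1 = 1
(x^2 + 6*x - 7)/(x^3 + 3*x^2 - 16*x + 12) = (x + 7)/(x^2 + 4*x - 12)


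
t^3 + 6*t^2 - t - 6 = (t - 1)*(t + 1)*(t + 6)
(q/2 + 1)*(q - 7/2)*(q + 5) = q^3/2 + 7*q^2/4 - 29*q/4 - 35/2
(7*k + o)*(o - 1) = 7*k*o - 7*k + o^2 - o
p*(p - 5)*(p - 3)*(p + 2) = p^4 - 6*p^3 - p^2 + 30*p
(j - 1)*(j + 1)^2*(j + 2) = j^4 + 3*j^3 + j^2 - 3*j - 2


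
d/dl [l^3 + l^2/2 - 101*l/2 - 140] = 3*l^2 + l - 101/2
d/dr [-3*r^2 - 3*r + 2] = -6*r - 3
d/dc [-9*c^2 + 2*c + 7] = 2 - 18*c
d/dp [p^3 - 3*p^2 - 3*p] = 3*p^2 - 6*p - 3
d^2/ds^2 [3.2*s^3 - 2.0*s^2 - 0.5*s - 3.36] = 19.2*s - 4.0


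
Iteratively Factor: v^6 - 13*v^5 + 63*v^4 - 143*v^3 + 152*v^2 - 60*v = (v - 3)*(v^5 - 10*v^4 + 33*v^3 - 44*v^2 + 20*v) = (v - 5)*(v - 3)*(v^4 - 5*v^3 + 8*v^2 - 4*v) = (v - 5)*(v - 3)*(v - 2)*(v^3 - 3*v^2 + 2*v) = v*(v - 5)*(v - 3)*(v - 2)*(v^2 - 3*v + 2) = v*(v - 5)*(v - 3)*(v - 2)*(v - 1)*(v - 2)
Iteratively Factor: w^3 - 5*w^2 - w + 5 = (w + 1)*(w^2 - 6*w + 5) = (w - 1)*(w + 1)*(w - 5)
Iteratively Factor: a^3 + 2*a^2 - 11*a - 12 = (a + 4)*(a^2 - 2*a - 3) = (a + 1)*(a + 4)*(a - 3)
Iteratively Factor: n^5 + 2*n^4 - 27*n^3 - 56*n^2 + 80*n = (n - 1)*(n^4 + 3*n^3 - 24*n^2 - 80*n) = n*(n - 1)*(n^3 + 3*n^2 - 24*n - 80) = n*(n - 1)*(n + 4)*(n^2 - n - 20) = n*(n - 5)*(n - 1)*(n + 4)*(n + 4)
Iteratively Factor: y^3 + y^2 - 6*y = (y + 3)*(y^2 - 2*y) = y*(y + 3)*(y - 2)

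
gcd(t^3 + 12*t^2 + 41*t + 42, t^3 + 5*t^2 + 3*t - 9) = t + 3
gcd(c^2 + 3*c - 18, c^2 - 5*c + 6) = c - 3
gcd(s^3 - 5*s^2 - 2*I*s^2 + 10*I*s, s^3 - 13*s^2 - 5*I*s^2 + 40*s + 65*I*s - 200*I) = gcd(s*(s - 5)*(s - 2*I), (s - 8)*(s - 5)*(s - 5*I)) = s - 5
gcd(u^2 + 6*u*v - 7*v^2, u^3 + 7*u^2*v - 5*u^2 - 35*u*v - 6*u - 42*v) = u + 7*v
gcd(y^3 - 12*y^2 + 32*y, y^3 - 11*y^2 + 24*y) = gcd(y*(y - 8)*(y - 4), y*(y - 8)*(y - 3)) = y^2 - 8*y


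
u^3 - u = u*(u - 1)*(u + 1)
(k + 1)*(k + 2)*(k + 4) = k^3 + 7*k^2 + 14*k + 8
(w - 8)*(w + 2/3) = w^2 - 22*w/3 - 16/3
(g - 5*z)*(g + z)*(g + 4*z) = g^3 - 21*g*z^2 - 20*z^3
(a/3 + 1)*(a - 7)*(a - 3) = a^3/3 - 7*a^2/3 - 3*a + 21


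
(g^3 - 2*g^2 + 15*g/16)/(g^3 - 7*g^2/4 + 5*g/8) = (4*g - 3)/(2*(2*g - 1))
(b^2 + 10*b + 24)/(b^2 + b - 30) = (b + 4)/(b - 5)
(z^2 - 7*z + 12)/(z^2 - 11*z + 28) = (z - 3)/(z - 7)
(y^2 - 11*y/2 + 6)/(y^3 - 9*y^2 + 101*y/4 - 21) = 2/(2*y - 7)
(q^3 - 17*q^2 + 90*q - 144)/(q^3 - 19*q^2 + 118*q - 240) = (q - 3)/(q - 5)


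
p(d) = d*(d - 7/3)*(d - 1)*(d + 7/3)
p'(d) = d*(d - 7/3)*(d - 1) + d*(d - 7/3)*(d + 7/3) + d*(d - 1)*(d + 7/3) + (d - 7/3)*(d - 1)*(d + 7/3) = 4*d^3 - 3*d^2 - 98*d/9 + 49/9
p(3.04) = 23.55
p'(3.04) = 57.00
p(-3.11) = 54.04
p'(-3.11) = -110.03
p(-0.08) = -0.47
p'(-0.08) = 6.29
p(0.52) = 1.29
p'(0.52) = -0.47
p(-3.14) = 57.40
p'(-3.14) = -113.78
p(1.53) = -2.52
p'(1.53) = -3.91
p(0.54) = 1.28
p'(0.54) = -0.68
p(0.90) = 0.42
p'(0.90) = -3.87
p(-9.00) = 6800.00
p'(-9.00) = -3055.56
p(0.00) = 0.00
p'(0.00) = 5.44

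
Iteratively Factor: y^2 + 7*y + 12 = (y + 4)*(y + 3)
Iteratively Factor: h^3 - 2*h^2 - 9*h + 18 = (h + 3)*(h^2 - 5*h + 6) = (h - 3)*(h + 3)*(h - 2)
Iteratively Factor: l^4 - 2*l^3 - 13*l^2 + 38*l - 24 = (l - 1)*(l^3 - l^2 - 14*l + 24) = (l - 2)*(l - 1)*(l^2 + l - 12) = (l - 2)*(l - 1)*(l + 4)*(l - 3)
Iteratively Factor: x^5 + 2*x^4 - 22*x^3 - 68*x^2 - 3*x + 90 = (x + 3)*(x^4 - x^3 - 19*x^2 - 11*x + 30) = (x - 1)*(x + 3)*(x^3 - 19*x - 30) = (x - 1)*(x + 2)*(x + 3)*(x^2 - 2*x - 15) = (x - 1)*(x + 2)*(x + 3)^2*(x - 5)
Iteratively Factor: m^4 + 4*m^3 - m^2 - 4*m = (m - 1)*(m^3 + 5*m^2 + 4*m) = m*(m - 1)*(m^2 + 5*m + 4) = m*(m - 1)*(m + 1)*(m + 4)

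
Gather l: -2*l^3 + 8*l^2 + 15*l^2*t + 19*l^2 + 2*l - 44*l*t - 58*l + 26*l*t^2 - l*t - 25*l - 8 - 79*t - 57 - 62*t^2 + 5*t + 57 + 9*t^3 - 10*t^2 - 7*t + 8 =-2*l^3 + l^2*(15*t + 27) + l*(26*t^2 - 45*t - 81) + 9*t^3 - 72*t^2 - 81*t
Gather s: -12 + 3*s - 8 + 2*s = 5*s - 20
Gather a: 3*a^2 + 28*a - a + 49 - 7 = 3*a^2 + 27*a + 42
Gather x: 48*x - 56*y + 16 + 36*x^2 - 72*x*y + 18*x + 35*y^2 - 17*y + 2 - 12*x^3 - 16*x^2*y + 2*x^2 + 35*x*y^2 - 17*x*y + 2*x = -12*x^3 + x^2*(38 - 16*y) + x*(35*y^2 - 89*y + 68) + 35*y^2 - 73*y + 18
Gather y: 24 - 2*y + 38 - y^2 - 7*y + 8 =-y^2 - 9*y + 70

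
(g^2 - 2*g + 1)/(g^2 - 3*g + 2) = (g - 1)/(g - 2)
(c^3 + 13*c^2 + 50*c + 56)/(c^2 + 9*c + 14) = c + 4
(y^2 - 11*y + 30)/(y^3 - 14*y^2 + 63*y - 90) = 1/(y - 3)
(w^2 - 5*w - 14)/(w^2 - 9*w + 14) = (w + 2)/(w - 2)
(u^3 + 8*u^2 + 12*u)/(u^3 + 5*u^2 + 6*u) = (u + 6)/(u + 3)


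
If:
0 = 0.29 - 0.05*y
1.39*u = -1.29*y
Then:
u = -5.38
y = 5.80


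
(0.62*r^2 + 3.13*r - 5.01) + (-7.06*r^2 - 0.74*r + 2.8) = -6.44*r^2 + 2.39*r - 2.21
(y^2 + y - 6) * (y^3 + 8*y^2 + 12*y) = y^5 + 9*y^4 + 14*y^3 - 36*y^2 - 72*y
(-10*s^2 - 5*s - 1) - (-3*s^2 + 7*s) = -7*s^2 - 12*s - 1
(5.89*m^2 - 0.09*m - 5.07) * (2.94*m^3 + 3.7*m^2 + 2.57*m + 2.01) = 17.3166*m^5 + 21.5284*m^4 - 0.101500000000003*m^3 - 7.1514*m^2 - 13.2108*m - 10.1907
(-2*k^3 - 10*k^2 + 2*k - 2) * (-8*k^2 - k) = 16*k^5 + 82*k^4 - 6*k^3 + 14*k^2 + 2*k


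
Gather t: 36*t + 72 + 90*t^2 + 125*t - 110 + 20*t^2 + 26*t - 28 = 110*t^2 + 187*t - 66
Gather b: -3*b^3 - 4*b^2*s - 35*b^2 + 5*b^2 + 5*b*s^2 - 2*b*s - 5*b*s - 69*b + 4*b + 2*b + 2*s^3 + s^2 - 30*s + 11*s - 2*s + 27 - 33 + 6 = -3*b^3 + b^2*(-4*s - 30) + b*(5*s^2 - 7*s - 63) + 2*s^3 + s^2 - 21*s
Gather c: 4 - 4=0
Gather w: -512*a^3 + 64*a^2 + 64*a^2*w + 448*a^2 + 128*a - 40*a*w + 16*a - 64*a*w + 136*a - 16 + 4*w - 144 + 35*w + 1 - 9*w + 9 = -512*a^3 + 512*a^2 + 280*a + w*(64*a^2 - 104*a + 30) - 150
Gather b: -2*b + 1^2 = 1 - 2*b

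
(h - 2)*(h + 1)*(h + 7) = h^3 + 6*h^2 - 9*h - 14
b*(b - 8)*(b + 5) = b^3 - 3*b^2 - 40*b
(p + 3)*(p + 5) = p^2 + 8*p + 15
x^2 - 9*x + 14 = (x - 7)*(x - 2)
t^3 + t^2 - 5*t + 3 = (t - 1)^2*(t + 3)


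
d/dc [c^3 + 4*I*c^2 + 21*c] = 3*c^2 + 8*I*c + 21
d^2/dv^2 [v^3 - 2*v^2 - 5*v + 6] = 6*v - 4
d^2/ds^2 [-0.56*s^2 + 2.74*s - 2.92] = -1.12000000000000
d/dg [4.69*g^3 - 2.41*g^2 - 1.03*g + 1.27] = 14.07*g^2 - 4.82*g - 1.03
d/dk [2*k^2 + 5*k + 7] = 4*k + 5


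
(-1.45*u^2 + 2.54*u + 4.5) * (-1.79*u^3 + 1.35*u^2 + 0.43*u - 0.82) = 2.5955*u^5 - 6.5041*u^4 - 5.2495*u^3 + 8.3562*u^2 - 0.1478*u - 3.69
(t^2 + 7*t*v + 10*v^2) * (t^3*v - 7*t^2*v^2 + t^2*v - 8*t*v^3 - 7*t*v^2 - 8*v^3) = t^5*v + t^4*v - 47*t^3*v^3 - 126*t^2*v^4 - 47*t^2*v^3 - 80*t*v^5 - 126*t*v^4 - 80*v^5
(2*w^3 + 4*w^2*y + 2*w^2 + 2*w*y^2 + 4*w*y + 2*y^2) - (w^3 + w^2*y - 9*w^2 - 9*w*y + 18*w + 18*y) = w^3 + 3*w^2*y + 11*w^2 + 2*w*y^2 + 13*w*y - 18*w + 2*y^2 - 18*y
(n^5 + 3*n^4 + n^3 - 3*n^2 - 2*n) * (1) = n^5 + 3*n^4 + n^3 - 3*n^2 - 2*n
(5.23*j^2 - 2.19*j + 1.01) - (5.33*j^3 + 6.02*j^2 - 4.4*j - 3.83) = -5.33*j^3 - 0.789999999999999*j^2 + 2.21*j + 4.84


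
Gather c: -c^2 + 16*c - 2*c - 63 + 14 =-c^2 + 14*c - 49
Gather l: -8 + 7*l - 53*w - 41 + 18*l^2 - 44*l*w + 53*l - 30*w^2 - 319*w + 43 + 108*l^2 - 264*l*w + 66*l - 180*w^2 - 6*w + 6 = 126*l^2 + l*(126 - 308*w) - 210*w^2 - 378*w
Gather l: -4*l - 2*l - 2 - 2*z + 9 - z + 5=-6*l - 3*z + 12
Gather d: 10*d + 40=10*d + 40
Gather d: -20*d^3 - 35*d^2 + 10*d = -20*d^3 - 35*d^2 + 10*d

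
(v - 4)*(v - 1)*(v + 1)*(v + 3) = v^4 - v^3 - 13*v^2 + v + 12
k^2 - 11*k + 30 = (k - 6)*(k - 5)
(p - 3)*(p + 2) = p^2 - p - 6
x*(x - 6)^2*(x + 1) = x^4 - 11*x^3 + 24*x^2 + 36*x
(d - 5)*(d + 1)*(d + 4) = d^3 - 21*d - 20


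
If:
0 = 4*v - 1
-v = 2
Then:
No Solution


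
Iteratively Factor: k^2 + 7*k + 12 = (k + 3)*(k + 4)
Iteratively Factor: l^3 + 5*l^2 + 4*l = (l + 1)*(l^2 + 4*l) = (l + 1)*(l + 4)*(l)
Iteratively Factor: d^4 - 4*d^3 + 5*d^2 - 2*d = (d - 1)*(d^3 - 3*d^2 + 2*d) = (d - 1)^2*(d^2 - 2*d) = d*(d - 1)^2*(d - 2)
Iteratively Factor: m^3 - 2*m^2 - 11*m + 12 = (m + 3)*(m^2 - 5*m + 4) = (m - 4)*(m + 3)*(m - 1)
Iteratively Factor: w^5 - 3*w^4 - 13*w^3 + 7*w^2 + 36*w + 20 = (w - 2)*(w^4 - w^3 - 15*w^2 - 23*w - 10) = (w - 2)*(w + 1)*(w^3 - 2*w^2 - 13*w - 10) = (w - 2)*(w + 1)*(w + 2)*(w^2 - 4*w - 5) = (w - 2)*(w + 1)^2*(w + 2)*(w - 5)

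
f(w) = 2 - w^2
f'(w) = -2*w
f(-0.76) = 1.42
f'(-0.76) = 1.52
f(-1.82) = -1.31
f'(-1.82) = 3.64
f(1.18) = 0.61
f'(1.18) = -2.36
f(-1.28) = 0.36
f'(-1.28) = 2.56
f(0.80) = 1.36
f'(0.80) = -1.60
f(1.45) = -0.10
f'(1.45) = -2.90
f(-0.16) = 1.97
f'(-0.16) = 0.32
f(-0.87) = 1.24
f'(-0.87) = 1.74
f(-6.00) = -34.00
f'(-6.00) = 12.00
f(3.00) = -7.00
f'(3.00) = -6.00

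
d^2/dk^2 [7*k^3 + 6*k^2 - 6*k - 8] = 42*k + 12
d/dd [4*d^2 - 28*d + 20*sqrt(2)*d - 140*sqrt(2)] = 8*d - 28 + 20*sqrt(2)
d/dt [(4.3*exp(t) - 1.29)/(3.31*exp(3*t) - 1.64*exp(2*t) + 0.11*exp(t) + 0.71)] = (-28.466*exp(3*t) + 19.8617*exp(2*t) - 4.2312*exp(t) + 3.1949)*exp(t)/(10.9561*exp(6*t) - 10.8568*exp(5*t) + 3.4178*exp(4*t) + 4.3394*exp(3*t) - 2.3167*exp(2*t) + 0.1562*exp(t) + 0.5041)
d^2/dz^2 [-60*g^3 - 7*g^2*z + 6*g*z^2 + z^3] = 12*g + 6*z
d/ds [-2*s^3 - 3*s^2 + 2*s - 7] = -6*s^2 - 6*s + 2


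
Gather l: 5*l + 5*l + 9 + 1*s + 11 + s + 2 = 10*l + 2*s + 22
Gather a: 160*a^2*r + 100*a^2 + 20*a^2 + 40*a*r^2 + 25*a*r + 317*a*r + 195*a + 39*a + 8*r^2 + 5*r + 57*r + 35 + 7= a^2*(160*r + 120) + a*(40*r^2 + 342*r + 234) + 8*r^2 + 62*r + 42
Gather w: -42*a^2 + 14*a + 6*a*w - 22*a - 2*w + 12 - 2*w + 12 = -42*a^2 - 8*a + w*(6*a - 4) + 24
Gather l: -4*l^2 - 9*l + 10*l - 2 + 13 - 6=-4*l^2 + l + 5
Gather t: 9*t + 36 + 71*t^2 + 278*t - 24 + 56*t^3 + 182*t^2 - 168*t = 56*t^3 + 253*t^2 + 119*t + 12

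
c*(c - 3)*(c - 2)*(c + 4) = c^4 - c^3 - 14*c^2 + 24*c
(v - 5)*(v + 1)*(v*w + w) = v^3*w - 3*v^2*w - 9*v*w - 5*w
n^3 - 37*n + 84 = (n - 4)*(n - 3)*(n + 7)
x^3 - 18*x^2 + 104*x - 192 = (x - 8)*(x - 6)*(x - 4)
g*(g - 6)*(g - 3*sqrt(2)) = g^3 - 6*g^2 - 3*sqrt(2)*g^2 + 18*sqrt(2)*g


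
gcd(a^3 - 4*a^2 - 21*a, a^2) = a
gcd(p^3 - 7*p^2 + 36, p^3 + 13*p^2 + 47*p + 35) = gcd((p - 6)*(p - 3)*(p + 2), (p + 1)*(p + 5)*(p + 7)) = 1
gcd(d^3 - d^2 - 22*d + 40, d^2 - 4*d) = d - 4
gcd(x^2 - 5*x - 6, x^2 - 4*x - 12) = x - 6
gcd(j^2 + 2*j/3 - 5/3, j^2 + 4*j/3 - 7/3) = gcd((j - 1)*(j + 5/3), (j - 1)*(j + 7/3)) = j - 1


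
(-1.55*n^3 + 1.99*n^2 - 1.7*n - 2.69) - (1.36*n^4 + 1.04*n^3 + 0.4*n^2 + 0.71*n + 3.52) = -1.36*n^4 - 2.59*n^3 + 1.59*n^2 - 2.41*n - 6.21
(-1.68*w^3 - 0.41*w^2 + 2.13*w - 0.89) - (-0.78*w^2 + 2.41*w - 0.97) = -1.68*w^3 + 0.37*w^2 - 0.28*w + 0.08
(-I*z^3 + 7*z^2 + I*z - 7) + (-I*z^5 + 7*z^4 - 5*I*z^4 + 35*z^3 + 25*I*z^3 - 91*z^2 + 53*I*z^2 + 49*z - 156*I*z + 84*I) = -I*z^5 + 7*z^4 - 5*I*z^4 + 35*z^3 + 24*I*z^3 - 84*z^2 + 53*I*z^2 + 49*z - 155*I*z - 7 + 84*I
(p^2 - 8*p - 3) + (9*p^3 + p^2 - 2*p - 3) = 9*p^3 + 2*p^2 - 10*p - 6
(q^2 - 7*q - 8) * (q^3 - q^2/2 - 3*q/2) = q^5 - 15*q^4/2 - 6*q^3 + 29*q^2/2 + 12*q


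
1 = 1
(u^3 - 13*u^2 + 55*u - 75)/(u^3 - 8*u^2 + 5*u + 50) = (u - 3)/(u + 2)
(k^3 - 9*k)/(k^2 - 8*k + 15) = k*(k + 3)/(k - 5)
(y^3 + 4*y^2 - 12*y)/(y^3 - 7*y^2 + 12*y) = (y^2 + 4*y - 12)/(y^2 - 7*y + 12)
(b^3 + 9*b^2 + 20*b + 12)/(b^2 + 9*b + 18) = (b^2 + 3*b + 2)/(b + 3)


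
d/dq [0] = 0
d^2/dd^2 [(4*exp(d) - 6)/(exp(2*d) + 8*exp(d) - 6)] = 4*(exp(4*d) - 14*exp(3*d) - 84*exp(d) - 36)*exp(d)/(exp(6*d) + 24*exp(5*d) + 174*exp(4*d) + 224*exp(3*d) - 1044*exp(2*d) + 864*exp(d) - 216)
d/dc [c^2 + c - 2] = 2*c + 1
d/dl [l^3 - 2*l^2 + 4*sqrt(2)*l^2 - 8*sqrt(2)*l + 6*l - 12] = 3*l^2 - 4*l + 8*sqrt(2)*l - 8*sqrt(2) + 6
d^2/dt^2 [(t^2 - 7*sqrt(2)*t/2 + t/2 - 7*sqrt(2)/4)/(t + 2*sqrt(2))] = 11*(8 - sqrt(2))/(2*(t^3 + 6*sqrt(2)*t^2 + 24*t + 16*sqrt(2)))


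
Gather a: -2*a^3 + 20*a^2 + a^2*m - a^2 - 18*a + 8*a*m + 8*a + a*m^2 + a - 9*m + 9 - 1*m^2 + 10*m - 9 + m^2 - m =-2*a^3 + a^2*(m + 19) + a*(m^2 + 8*m - 9)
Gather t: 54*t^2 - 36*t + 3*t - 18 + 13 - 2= 54*t^2 - 33*t - 7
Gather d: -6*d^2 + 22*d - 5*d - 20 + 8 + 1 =-6*d^2 + 17*d - 11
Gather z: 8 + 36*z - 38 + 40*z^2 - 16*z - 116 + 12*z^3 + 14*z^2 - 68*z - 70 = 12*z^3 + 54*z^2 - 48*z - 216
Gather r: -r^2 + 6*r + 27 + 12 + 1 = -r^2 + 6*r + 40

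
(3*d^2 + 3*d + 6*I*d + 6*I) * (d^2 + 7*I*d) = 3*d^4 + 3*d^3 + 27*I*d^3 - 42*d^2 + 27*I*d^2 - 42*d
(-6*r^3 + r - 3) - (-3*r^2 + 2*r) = -6*r^3 + 3*r^2 - r - 3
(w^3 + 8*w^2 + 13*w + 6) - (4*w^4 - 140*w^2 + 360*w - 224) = -4*w^4 + w^3 + 148*w^2 - 347*w + 230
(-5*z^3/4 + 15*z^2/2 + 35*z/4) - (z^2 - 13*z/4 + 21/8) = -5*z^3/4 + 13*z^2/2 + 12*z - 21/8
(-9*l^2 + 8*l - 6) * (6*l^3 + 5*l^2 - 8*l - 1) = -54*l^5 + 3*l^4 + 76*l^3 - 85*l^2 + 40*l + 6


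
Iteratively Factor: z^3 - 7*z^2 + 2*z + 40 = (z - 4)*(z^2 - 3*z - 10) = (z - 5)*(z - 4)*(z + 2)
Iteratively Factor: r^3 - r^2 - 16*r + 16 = (r - 1)*(r^2 - 16) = (r - 4)*(r - 1)*(r + 4)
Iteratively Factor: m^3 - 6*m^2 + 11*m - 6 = (m - 3)*(m^2 - 3*m + 2) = (m - 3)*(m - 1)*(m - 2)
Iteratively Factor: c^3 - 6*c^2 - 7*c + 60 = (c + 3)*(c^2 - 9*c + 20) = (c - 5)*(c + 3)*(c - 4)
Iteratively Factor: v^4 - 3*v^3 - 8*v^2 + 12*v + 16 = (v - 2)*(v^3 - v^2 - 10*v - 8) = (v - 2)*(v + 1)*(v^2 - 2*v - 8) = (v - 4)*(v - 2)*(v + 1)*(v + 2)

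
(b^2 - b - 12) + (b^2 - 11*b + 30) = 2*b^2 - 12*b + 18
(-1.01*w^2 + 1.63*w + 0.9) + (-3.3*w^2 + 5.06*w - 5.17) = -4.31*w^2 + 6.69*w - 4.27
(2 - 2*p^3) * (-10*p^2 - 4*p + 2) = 20*p^5 + 8*p^4 - 4*p^3 - 20*p^2 - 8*p + 4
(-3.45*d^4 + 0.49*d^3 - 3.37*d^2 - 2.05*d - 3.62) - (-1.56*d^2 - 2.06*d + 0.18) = -3.45*d^4 + 0.49*d^3 - 1.81*d^2 + 0.0100000000000002*d - 3.8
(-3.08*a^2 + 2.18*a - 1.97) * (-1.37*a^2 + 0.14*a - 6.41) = 4.2196*a^4 - 3.4178*a^3 + 22.7469*a^2 - 14.2496*a + 12.6277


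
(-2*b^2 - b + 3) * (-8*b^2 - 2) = 16*b^4 + 8*b^3 - 20*b^2 + 2*b - 6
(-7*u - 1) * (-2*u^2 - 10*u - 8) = 14*u^3 + 72*u^2 + 66*u + 8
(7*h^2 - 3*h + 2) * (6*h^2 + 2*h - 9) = 42*h^4 - 4*h^3 - 57*h^2 + 31*h - 18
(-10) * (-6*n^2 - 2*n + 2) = 60*n^2 + 20*n - 20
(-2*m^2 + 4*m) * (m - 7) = -2*m^3 + 18*m^2 - 28*m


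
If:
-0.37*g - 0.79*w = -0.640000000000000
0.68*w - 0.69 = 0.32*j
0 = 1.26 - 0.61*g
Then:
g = 2.07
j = -2.49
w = -0.16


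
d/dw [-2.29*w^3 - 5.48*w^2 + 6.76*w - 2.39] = -6.87*w^2 - 10.96*w + 6.76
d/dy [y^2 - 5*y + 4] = 2*y - 5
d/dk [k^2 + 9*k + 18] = 2*k + 9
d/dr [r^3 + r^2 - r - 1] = 3*r^2 + 2*r - 1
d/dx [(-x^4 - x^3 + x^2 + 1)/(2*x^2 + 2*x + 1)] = (-4*x^5 - 8*x^4 - 8*x^3 - x^2 - 2*x - 2)/(4*x^4 + 8*x^3 + 8*x^2 + 4*x + 1)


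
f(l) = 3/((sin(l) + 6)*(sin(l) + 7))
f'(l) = -3*cos(l)/((sin(l) + 6)*(sin(l) + 7)^2) - 3*cos(l)/((sin(l) + 6)^2*(sin(l) + 7)) = -3*(2*sin(l) + 13)*cos(l)/((sin(l) + 6)^2*(sin(l) + 7)^2)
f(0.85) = 0.06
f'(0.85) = -0.01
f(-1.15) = 0.10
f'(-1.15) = -0.01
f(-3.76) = 0.06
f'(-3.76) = 0.01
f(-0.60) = 0.09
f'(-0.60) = -0.02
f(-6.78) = 0.08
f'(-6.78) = -0.02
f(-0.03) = 0.07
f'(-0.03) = -0.02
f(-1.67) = 0.10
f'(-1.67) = 0.00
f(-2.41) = 0.09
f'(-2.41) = 0.02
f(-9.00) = 0.08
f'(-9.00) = 0.02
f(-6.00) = 0.07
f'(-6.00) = -0.02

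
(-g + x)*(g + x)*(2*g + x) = -2*g^3 - g^2*x + 2*g*x^2 + x^3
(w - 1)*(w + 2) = w^2 + w - 2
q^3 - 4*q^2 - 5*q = q*(q - 5)*(q + 1)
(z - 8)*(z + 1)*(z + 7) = z^3 - 57*z - 56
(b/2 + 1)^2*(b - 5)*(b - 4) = b^4/4 - 5*b^3/4 - 3*b^2 + 11*b + 20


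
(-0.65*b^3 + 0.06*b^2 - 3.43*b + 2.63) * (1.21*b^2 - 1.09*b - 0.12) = -0.7865*b^5 + 0.7811*b^4 - 4.1377*b^3 + 6.9138*b^2 - 2.4551*b - 0.3156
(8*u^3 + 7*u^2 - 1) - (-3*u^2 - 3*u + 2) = 8*u^3 + 10*u^2 + 3*u - 3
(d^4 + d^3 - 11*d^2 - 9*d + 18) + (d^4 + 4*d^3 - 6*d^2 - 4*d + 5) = 2*d^4 + 5*d^3 - 17*d^2 - 13*d + 23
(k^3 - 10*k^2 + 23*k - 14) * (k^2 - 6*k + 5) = k^5 - 16*k^4 + 88*k^3 - 202*k^2 + 199*k - 70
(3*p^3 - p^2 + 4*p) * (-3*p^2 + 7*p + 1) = -9*p^5 + 24*p^4 - 16*p^3 + 27*p^2 + 4*p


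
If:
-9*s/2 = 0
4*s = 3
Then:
No Solution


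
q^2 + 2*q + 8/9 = (q + 2/3)*(q + 4/3)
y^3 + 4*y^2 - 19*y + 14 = (y - 2)*(y - 1)*(y + 7)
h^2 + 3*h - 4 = (h - 1)*(h + 4)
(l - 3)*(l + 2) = l^2 - l - 6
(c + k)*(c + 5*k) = c^2 + 6*c*k + 5*k^2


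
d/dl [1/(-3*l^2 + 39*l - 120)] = (2*l - 13)/(3*(l^2 - 13*l + 40)^2)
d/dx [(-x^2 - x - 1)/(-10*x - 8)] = (5*x^2 + 8*x - 1)/(2*(25*x^2 + 40*x + 16))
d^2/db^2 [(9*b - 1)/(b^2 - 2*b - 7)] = 2*((19 - 27*b)*(-b^2 + 2*b + 7) - 4*(b - 1)^2*(9*b - 1))/(-b^2 + 2*b + 7)^3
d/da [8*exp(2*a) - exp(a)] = (16*exp(a) - 1)*exp(a)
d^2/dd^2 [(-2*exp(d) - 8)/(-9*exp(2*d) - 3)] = 2*(9*exp(4*d) + 144*exp(3*d) - 18*exp(2*d) - 48*exp(d) + 1)*exp(d)/(3*(27*exp(6*d) + 27*exp(4*d) + 9*exp(2*d) + 1))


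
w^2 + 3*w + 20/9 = (w + 4/3)*(w + 5/3)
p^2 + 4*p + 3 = (p + 1)*(p + 3)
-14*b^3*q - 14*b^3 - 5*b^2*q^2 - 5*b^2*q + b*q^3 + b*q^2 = (-7*b + q)*(2*b + q)*(b*q + b)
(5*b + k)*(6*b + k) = 30*b^2 + 11*b*k + k^2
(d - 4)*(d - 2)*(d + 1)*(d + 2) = d^4 - 3*d^3 - 8*d^2 + 12*d + 16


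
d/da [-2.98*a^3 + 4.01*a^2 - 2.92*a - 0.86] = -8.94*a^2 + 8.02*a - 2.92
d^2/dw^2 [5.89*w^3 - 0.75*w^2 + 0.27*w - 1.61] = 35.34*w - 1.5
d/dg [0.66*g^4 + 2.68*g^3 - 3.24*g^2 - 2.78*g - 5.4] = 2.64*g^3 + 8.04*g^2 - 6.48*g - 2.78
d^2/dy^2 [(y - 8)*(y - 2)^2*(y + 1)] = 12*y^2 - 66*y + 48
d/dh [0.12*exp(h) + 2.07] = 0.12*exp(h)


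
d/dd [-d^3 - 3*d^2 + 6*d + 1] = -3*d^2 - 6*d + 6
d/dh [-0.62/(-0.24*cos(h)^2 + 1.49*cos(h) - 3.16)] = (0.2976*cos(h) - 0.9238)*sin(h)/(0.24*cos(h)^2 - 1.49*cos(h) + 3.16)^2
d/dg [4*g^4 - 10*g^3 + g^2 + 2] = 2*g*(8*g^2 - 15*g + 1)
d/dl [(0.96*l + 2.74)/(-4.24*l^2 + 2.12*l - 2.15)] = (4.0704*l^2 + 23.2352*l - 7.8728)/(17.9776*l^4 - 17.9776*l^3 + 22.7264*l^2 - 9.116*l + 4.6225)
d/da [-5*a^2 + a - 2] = 1 - 10*a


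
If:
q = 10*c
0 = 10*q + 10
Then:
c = -1/10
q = -1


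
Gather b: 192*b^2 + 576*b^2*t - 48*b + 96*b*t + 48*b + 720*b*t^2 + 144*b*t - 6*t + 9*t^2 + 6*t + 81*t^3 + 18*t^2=b^2*(576*t + 192) + b*(720*t^2 + 240*t) + 81*t^3 + 27*t^2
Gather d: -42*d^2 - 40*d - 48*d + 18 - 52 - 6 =-42*d^2 - 88*d - 40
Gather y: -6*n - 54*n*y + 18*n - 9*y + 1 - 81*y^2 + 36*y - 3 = 12*n - 81*y^2 + y*(27 - 54*n) - 2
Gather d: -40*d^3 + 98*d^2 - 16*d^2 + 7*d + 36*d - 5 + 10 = -40*d^3 + 82*d^2 + 43*d + 5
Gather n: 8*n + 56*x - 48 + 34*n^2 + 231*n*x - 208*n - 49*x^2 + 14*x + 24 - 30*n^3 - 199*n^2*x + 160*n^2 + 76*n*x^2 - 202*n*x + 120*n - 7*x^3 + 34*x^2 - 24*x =-30*n^3 + n^2*(194 - 199*x) + n*(76*x^2 + 29*x - 80) - 7*x^3 - 15*x^2 + 46*x - 24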